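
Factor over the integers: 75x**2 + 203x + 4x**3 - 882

By the rational root theorem, x = -14 is a root, so (x + 14) is a factor; dividing leaves 4x**2 + 19x - 63.
The remaining quadratic factors as (x + 7)(4x - 9).

(4x - 9)(x + 14)(x + 7)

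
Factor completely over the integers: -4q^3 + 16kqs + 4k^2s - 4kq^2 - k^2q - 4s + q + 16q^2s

Group: q(-k^2 - 4kq - 4q^2 + 1) - 4s(-k^2 - 4kq - 4q^2 + 1); both groups contain (-k^2 - 4kq - 4q^2 + 1), so (q - 4s) is a factor with cofactor -k^2 - 4kq - 4q^2 + 1.
The cofactor groups again: -k^2 - 4kq - 4q^2 + 1 = -k(k + 2q + 1) + (-2q + 1)(k + 2q + 1); both groups contain (k + 2q + 1), giving -(k + 2q - 1)(k + 2q + 1).

-(k + 2q + 1)(k + 2q - 1)(q - 4s)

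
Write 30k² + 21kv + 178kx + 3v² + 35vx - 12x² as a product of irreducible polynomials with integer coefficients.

(15k + 3v - x)(2k + v + 12x)

Group: 2k(15k + 3v - x) + (v + 12x)(15k + 3v - x); both groups contain (15k + 3v - x).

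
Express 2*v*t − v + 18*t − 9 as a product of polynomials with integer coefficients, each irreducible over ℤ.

(2*t − 1)*(v + 9)

Group as (2*v*t − v) + (18*t − 9) = v*(2*t − 1) + 9*(2*t − 1).
Both groups share the factor (2*t − 1).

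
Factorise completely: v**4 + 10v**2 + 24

Substitute u = v**2 to get a quadratic in u, then factor.
v**2 + 6 is irreducible over ℤ (always positive, so no real roots).
v**2 + 4 is irreducible over ℤ (sum of squares).

(v**2 + 4)(v**2 + 6)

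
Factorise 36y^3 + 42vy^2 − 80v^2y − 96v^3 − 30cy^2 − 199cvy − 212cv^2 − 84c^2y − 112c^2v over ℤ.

Group: 4c(−28cv − 21cy − 32v^2 − 48vy − 18y^2) + (3v − 2y)(−28cv − 21cy − 32v^2 − 48vy − 18y^2); both groups contain (−28cv − 21cy − 32v^2 − 48vy − 18y^2), so (4c + 3v − 2y) is a factor with cofactor −28cv − 21cy − 32v^2 − 48vy − 18y^2.
The cofactor groups again: −28cv − 21cy − 32v^2 − 48vy − 18y^2 = −4v(7c + 8v + 6y) − 3y(7c + 8v + 6y); both groups contain (7c + 8v + 6y), giving −(4v + 3y)(7c + 8v + 6y).

−(4c + 3v − 2y)(4v + 3y)(7c + 8v + 6y)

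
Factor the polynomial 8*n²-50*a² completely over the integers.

Every term has a factor of 2. Then 4*n²-25*a² = (2*n)² − (5*a)².

2*(2*n-5*a)*(2*n+5*a)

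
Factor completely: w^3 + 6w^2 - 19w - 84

(w + 3)(w + 7)(w - 4)

Trying the rational-root candidates, w = -7 is a root, so (w + 7) divides it; the quotient is w^2 - w - 12.
The remaining quadratic factors as (w - 4)(w + 3).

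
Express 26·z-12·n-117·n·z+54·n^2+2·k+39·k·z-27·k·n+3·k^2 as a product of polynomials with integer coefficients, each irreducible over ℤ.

Group: k·(3·k-9·n+2) + (-6·n+13·z)·(3·k-9·n+2); both groups contain (3·k-9·n+2).

(3·k-9·n+2)·(k-6·n+13·z)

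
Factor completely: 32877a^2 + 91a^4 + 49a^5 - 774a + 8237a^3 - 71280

(7a + 15)(7a - 9)(a + 3)(a^2 - 2a + 176)

By the rational root theorem, a = -15/7 is a root, so (7a + 15) divides it; the quotient is 7a^4 - 2a^3 + 1181a^2 + 2166a - 4752.
Then a = 9/7 is a root, so (7a - 9) divides it; the quotient is a^3 + a^2 + 170a + 528.
Continuing, a = -3 is a root, giving the factor (a + 3) and quotient a^2 - 2a + 176.
The quadratic a^2 - 2a + 176 has discriminant -700 < 0 and is irreducible over ℤ.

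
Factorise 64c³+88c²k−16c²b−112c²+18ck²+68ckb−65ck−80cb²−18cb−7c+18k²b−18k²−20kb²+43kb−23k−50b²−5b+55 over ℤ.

Group: 8c(8c²+9ck−2cb−19c+9kb−9k−10b²−b+11) + (2k+5)(8c²+9ck−2cb−19c+9kb−9k−10b²−b+11); both groups contain (8c²+9ck−2cb−19c+9kb−9k−10b²−b+11), so (8c+2k+5) is a factor with cofactor 8c²+9ck−2cb−19c+9kb−9k−10b²−b+11.
The cofactor groups again: 8c²+9ck−2cb−19c+9kb−9k−10b²−b+11 = 8c(c+b−1) + (9k−10b−11)(c+b−1); both groups contain (c+b−1), giving (8c+9k−10b−11)(c+b−1).

(8c+9k−10b−11)(8c+2k+5)(c+b−1)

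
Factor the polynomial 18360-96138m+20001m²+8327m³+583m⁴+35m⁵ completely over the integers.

Trying the rational-root candidates, m = 15/7 is a root, so (7m-15) is a factor; dividing leaves 5m⁴+94m³+1391m²+5838m-1224.
Then m = 1/5 is a root, so (5m-1) divides it; the quotient is m³+19m²+282m+1224.
Continuing, m = -6 is a root, so (m+6) divides it; the quotient is m²+13m+204.
The quadratic m²+13m+204 has discriminant -647 < 0 and is irreducible over ℤ.

(5m-1)(7m-15)(m+6)(m²+13m+204)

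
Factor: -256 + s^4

(s + 4)·(s - 4)·(s^2 + 16)

(s)⁴ − (4)⁴ = ((s)² − (4)²)((s)² + (4)²); the first factor splits again, the second (s^2 + 16) is irreducible.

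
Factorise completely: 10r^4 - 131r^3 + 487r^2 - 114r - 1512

(2r - 9)(5r + 7)(r - 4)(r - 6)

By the rational root theorem, r = -7/5 is a root, so (5r + 7) is a factor; dividing leaves 2r^3 - 29r^2 + 138r - 216.
Next, r = 4 is a root, so (r - 4) is a factor; dividing leaves 2r^2 - 21r + 54.
The remaining quadratic factors as (2r - 9)(r - 6).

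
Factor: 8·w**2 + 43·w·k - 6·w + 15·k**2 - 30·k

Group: 8·w·(w + 5·k) + (3·k - 6)·(w + 5·k); both groups contain (w + 5·k).

(8·w + 3·k - 6)·(w + 5·k)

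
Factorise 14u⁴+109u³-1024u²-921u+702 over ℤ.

(2u-1)(7u+9)(u+13)(u-6)

By the rational root theorem, u = -13 is a root, so (u+13) is a factor; dividing leaves 14u³-73u²-75u+54.
Then u = 6 is a root, so (u-6) divides it; the quotient is 14u²+11u-9.
The remaining quadratic factors as (2u-1)(7u+9).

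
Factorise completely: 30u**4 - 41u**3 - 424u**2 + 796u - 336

Testing divisors of the constant over divisors of the leading coefficient, u = 6/5 is a root, so (5u - 6) is a factor; dividing leaves 6u**3 - u**2 - 86u + 56.
Then u = -4 is a root, so (u + 4) divides it; the quotient is 6u**2 - 25u + 14.
The remaining quadratic factors as (3u - 2)(2u - 7).

(2u - 7)(3u - 2)(5u - 6)(u + 4)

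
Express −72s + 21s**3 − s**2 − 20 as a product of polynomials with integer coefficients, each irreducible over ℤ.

(3s + 5)(7s + 2)(s − 2)

By the rational root theorem, s = −2/7 is a root, so (7s + 2) is a factor; dividing leaves 3s**2 − s − 10.
The remaining quadratic factors as (s − 2)(3s + 5).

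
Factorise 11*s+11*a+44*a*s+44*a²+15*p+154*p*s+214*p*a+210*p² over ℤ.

(15*p+11*a+11*s)*(14*p+4*a+1)

Group: 14*p*(15*p+11*a+11*s) + (4*a+1)*(15*p+11*a+11*s); both groups contain (15*p+11*a+11*s).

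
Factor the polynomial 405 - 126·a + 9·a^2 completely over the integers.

9·(a - 5)·(a - 9)

Pull out the common factor 9, then factor the remaining trinomial.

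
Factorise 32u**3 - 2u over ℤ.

2u(4u + 1)(4u - 1)

Pull out the common factor 2u; 16u**2 - 1 is a difference of squares.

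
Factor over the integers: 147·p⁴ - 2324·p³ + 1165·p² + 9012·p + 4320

Among the possible rational roots, p = 15 is a root, so (p - 15) is a factor; dividing leaves 147·p³ - 119·p² - 620·p - 288.
Then p = -4/7 is a root, giving the factor (7·p + 4) and quotient 21·p² - 29·p - 72.
The remaining quadratic factors as (3·p - 8)(7·p + 9).

(3·p - 8)·(7·p + 4)·(7·p + 9)·(p - 15)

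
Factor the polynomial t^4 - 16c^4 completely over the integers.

Recognize a difference of squares with the parts t^2 and 4c^2.
t^2 - 4c^2 is again a difference of squares: (t - 2c)(t + 2c).

(t - 2c)(t + 2c)(t^2 + 4c^2)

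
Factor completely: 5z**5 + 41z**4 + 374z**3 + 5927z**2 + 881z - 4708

(5z - 4)(z + 1)(z + 11)(z**2 - 3z + 107)

Trying the rational-root candidates, z = 4/5 is a root, so (5z - 4) divides it; the quotient is z**4 + 9z**3 + 82z**2 + 1251z + 1177.
Next, z = -11 is a root, giving the factor (z + 11) and quotient z**3 - 2z**2 + 104z + 107.
Then z = -1 is a root, giving the factor (z + 1) and quotient z**2 - 3z + 107.
The quadratic z**2 - 3z + 107 has discriminant -419 < 0 and is irreducible over ℤ.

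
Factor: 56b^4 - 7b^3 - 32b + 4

Group as (56b^4 - 32b) + (-7b^3 + 4) = 8b(7b^3 - 4) - (7b^3 - 4).
Both groups share the factor (7b^3 - 4).

(8b - 1)(7b^3 - 4)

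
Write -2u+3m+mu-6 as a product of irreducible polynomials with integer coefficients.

(m-2)(u+3)

Group as (mu+3m) + (-2u-6) = m(u+3) - 2(u+3).
Both groups share the factor (u+3).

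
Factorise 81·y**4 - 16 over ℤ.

Difference of squares twice: with A = 3·y and B = 2, A⁴ − B⁴ = (A² − B²)(A² + B²), and A² − B² factors again.

(3·y + 2)·(3·y - 2)·(9·y**2 + 4)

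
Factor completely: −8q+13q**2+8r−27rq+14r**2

(14r−13q+8)(r−q)

Group: r(14r−13q+8) − q(14r−13q+8); both groups contain (14r−13q+8).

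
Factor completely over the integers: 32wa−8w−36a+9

Group as (32wa−8w) + (−36a+9) = 8w(4a−1) − 9(4a−1).
Both groups share the factor (4a−1).

(4a−1)(8w−9)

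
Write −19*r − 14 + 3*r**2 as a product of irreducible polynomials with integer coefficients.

(3*r + 2)*(r − 7)

Need a pair with product 3·(−14) = −42 and sum −19: that's 2 and −21.
Split the middle term: 3*r**2 + 2*r − 21*r − 14 = r*(3*r + 2) − 7*(3*r + 2).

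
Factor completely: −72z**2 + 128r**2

Every term has a factor of 8. Then 16r**2 − 9z**2 = (4r)² − (3z)².

8(4r + 3z)(4r − 3z)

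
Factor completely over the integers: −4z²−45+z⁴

Substitute u = z² to get a quadratic in u, then factor.
z²−9 is a difference of squares.
z²+5 is irreducible over ℤ (always positive, so no real roots).

(z+3)(z−3)(z²+5)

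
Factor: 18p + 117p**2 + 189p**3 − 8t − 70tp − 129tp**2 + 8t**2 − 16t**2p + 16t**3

(4t − 7p − 2)(4t − 9p)(t + 3p + 1)

Group: 4t(4t**2 + 3tp + 4t − 27p**2 − 9p) + (−7p − 2)(4t**2 + 3tp + 4t − 27p**2 − 9p); both groups contain (4t**2 + 3tp + 4t − 27p**2 − 9p), so (4t − 7p − 2) is a factor with cofactor 4t**2 + 3tp + 4t − 27p**2 − 9p.
The cofactor groups again: 4t**2 + 3tp + 4t − 27p**2 − 9p = 4t(t + 3p + 1) − 9p(t + 3p + 1); both groups contain (t + 3p + 1), giving (4t − 9p)(t + 3p + 1).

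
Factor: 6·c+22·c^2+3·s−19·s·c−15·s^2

Group: −15·s·(s+2·c) + (11·c+3)·(s+2·c); both groups contain (s+2·c).

−(15·s−11·c−3)·(s+2·c)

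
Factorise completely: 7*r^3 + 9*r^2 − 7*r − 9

Among the possible rational roots, r = −1 is a root, so (r + 1) is a factor; dividing leaves 7*r^2 + 2*r − 9.
The remaining quadratic factors as (7*r + 9)(r − 1).

(7*r + 9)*(r + 1)*(r − 1)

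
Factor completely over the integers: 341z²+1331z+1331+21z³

Among the possible rational roots, z = -11/3 is a root, giving the factor (3z+11) and quotient 7z²+88z+121.
The remaining quadratic factors as (z+11)(7z+11).

(3z+11)(7z+11)(z+11)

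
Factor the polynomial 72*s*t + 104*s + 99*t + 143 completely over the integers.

(8*s + 11)*(9*t + 13)

Group as (72*s*t + 104*s) + (99*t + 143) = 8*s*(9*t + 13) + 11*(9*t + 13).
Both groups share the factor (9*t + 13).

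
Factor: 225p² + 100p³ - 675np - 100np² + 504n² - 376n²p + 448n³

Group: 8n(56n² - 75np + 25p²) + (4p + 9)(56n² - 75np + 25p²); both groups contain (56n² - 75np + 25p²), so (8n + 4p + 9) is a factor with cofactor 56n² - 75np + 25p².
The cofactor groups again: 56n² - 75np + 25p² = 7n(8n - 5p) - 5p(8n - 5p); both groups contain (8n - 5p), giving (7n - 5p)(8n - 5p).

(7n - 5p)(8n + 4p + 9)(8n - 5p)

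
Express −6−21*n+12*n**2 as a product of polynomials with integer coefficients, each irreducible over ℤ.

3*(4*n+1)*(n−2)

Pull out the common factor 3, then factor the remaining trinomial.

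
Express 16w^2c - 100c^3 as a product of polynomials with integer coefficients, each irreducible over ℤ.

Pull out the common factor 4c; 4w^2 - 25c^2 is a difference of squares.

4c(2w - 5c)(2w + 5c)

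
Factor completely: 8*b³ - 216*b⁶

Factor out 8*b³ first: what remains is -27*b³ + 1.
Recognize a difference of cubes with the parts 1 and 3*b.

-8*b³*(3*b - 1)*(9*b² + 3*b + 1)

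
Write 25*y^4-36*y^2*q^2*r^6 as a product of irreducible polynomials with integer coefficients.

Factor out y^2 first: what remains is 25*y^2-36*q^2*r^6.
Recognize a difference of squares with the parts 5*y and 6*q*r^3.

y^2*(5*y-6*q*r^3)*(5*y+6*q*r^3)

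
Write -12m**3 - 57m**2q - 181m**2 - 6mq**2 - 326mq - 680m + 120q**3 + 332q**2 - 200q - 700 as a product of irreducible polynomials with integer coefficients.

-(3m + 6q + 10)(4m - 5q + 7)(m + 4q + 10)

Group: 3m(-4m**2 - 11mq - 47m + 20q**2 + 22q - 70) + (6q + 10)(-4m**2 - 11mq - 47m + 20q**2 + 22q - 70); both groups contain (-4m**2 - 11mq - 47m + 20q**2 + 22q - 70), so (3m + 6q + 10) is a factor with cofactor -4m**2 - 11mq - 47m + 20q**2 + 22q - 70.
The cofactor groups again: -4m**2 - 11mq - 47m + 20q**2 + 22q - 70 = -m(4m - 5q + 7) + (-4q - 10)(4m - 5q + 7); both groups contain (4m - 5q + 7), giving -(m + 4q + 10)(4m - 5q + 7).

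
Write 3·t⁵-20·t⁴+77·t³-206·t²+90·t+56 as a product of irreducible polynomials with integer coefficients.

(3·t+1)·(t-1)·(t-4)·(t²-2·t+14)

Testing divisors of the constant over divisors of the leading coefficient, t = -1/3 is a root, so (3·t+1) is a factor; dividing leaves t⁴-7·t³+28·t²-78·t+56.
Then t = 4 is a root, so (t-4) is a factor; dividing leaves t³-3·t²+16·t-14.
Then t = 1 is a root, giving the factor (t-1) and quotient t²-2·t+14.
The quadratic t²-2·t+14 has discriminant -52 < 0 and is irreducible over ℤ.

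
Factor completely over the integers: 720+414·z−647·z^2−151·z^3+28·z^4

(4·z−5)·(7·z+6)·(z+3)·(z−8)

Among the possible rational roots, z = −3 is a root, so (z+3) is a factor; dividing leaves 28·z^3−235·z^2+58·z+240.
Next, z = 8 is a root, giving the factor (z−8) and quotient 28·z^2−11·z−30.
The remaining quadratic factors as (7·z+6)(4·z−5).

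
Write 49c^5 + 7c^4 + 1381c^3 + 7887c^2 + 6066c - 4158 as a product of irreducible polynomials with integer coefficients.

(7c + 11)(7c - 3)(c + 3)(c^2 - 4c + 42)

Testing divisors of the constant over divisors of the leading coefficient, c = -3 is a root, so (c + 3) divides it; the quotient is 49c^4 - 140c^3 + 1801c^2 + 2484c - 1386.
Then c = 3/7 is a root, so (7c - 3) is a factor; dividing leaves 7c^3 - 17c^2 + 250c + 462.
Then c = -11/7 is a root, so (7c + 11) divides it; the quotient is c^2 - 4c + 42.
The quadratic c^2 - 4c + 42 has discriminant -152 < 0 and is irreducible over ℤ.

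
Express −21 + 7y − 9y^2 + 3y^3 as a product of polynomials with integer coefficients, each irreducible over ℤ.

Group as (3y^3 + 7y) + (−9y^2 − 21) = y(3y^2 + 7) − 3(3y^2 + 7).
Both groups share the factor (3y^2 + 7).

(y − 3)(3y^2 + 7)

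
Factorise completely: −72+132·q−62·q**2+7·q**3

(7·q−6)·(q−2)·(q−6)

Among the possible rational roots, q = 2 is a root, so (q−2) divides it; the quotient is 7·q**2−48·q+36.
The remaining quadratic factors as (q−6)(7·q−6).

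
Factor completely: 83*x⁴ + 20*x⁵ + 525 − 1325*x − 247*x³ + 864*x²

(4*x − 5)*(5*x − 3)*(x + 7)*(x² − x + 5)

By the rational root theorem, x = 3/5 is a root, so (5*x − 3) is a factor; dividing leaves 4*x⁴ + 19*x³ − 38*x² + 150*x − 175.
Next, x = −7 is a root, giving the factor (x + 7) and quotient 4*x³ − 9*x² + 25*x − 25.
Continuing, x = 5/4 is a root, giving the factor (4*x − 5) and quotient x² − x + 5.
The quadratic x² − x + 5 has discriminant −19 < 0 and is irreducible over ℤ.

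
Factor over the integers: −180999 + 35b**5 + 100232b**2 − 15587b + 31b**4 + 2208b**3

(5b − 7)(7b + 9)(b + 13)(b**2 − 12b + 221)

Trying the rational-root candidates, b = −13 is a root, so (b + 13) is a factor; dividing leaves 35b**4 − 424b**3 + 7720b**2 − 128b − 13923.
Then b = −9/7 is a root, giving the factor (7b + 9) and quotient 5b**3 − 67b**2 + 1189b − 1547.
Next, b = 7/5 is a root, giving the factor (5b − 7) and quotient b**2 − 12b + 221.
The quadratic b**2 − 12b + 221 has discriminant −740 < 0 and is irreducible over ℤ.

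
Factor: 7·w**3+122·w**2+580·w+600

(7·w+10)·(w+10)·(w+6)

Testing divisors of the constant over divisors of the leading coefficient, w = -6 is a root, so (w+6) divides it; the quotient is 7·w**2+80·w+100.
The remaining quadratic factors as (7·w+10)(w+10).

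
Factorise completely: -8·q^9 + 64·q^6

-8·q^6·(q - 2)·(q^2 + 2·q + 4)

Pull out the common factor 8·q^6, leaving -q^3 + 8.
Recognize a difference of cubes with the parts 2 and q.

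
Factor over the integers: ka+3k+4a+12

Group as (ka+3k) + (4a+12) = k(a+3) + 4(a+3).
Both groups share the factor (a+3).

(a+3)(k+4)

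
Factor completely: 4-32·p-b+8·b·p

(8·p-1)·(b-4)

Group as (8·b·p-b) + (-32·p+4) = b·(8·p-1) - 4·(8·p-1).
Both groups share the factor (8·p-1).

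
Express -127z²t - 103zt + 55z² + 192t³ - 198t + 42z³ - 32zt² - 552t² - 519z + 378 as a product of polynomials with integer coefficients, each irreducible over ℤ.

(2z - 3t + 9)(3z - 8t - 7)(7z + 8t - 6)

Group: 2z(21z² - 32zt - 67z - 64t² - 8t + 42) + (-3t + 9)(21z² - 32zt - 67z - 64t² - 8t + 42); both groups contain (21z² - 32zt - 67z - 64t² - 8t + 42), so (2z - 3t + 9) is a factor with cofactor 21z² - 32zt - 67z - 64t² - 8t + 42.
The cofactor groups again: 21z² - 32zt - 67z - 64t² - 8t + 42 = 3z(7z + 8t - 6) + (-8t - 7)(7z + 8t - 6); both groups contain (7z + 8t - 6), giving (3z - 8t - 7)(7z + 8t - 6).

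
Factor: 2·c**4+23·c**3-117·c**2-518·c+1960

Among the possible rational roots, c = 7/2 is a root, so (2·c-7) is a factor; dividing leaves c**3+15·c**2-6·c-280.
Continuing, c = -14 is a root, so (c+14) is a factor; dividing leaves c**2+c-20.
The remaining quadratic factors as (c+5)(c-4).

(2·c-7)·(c+14)·(c+5)·(c-4)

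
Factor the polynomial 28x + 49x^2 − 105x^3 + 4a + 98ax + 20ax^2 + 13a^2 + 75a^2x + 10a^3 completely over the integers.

Group: 5a(2a^2 + 17ax + a + 21x^2 + 7x) + (−5x + 4)(2a^2 + 17ax + a + 21x^2 + 7x); both groups contain (2a^2 + 17ax + a + 21x^2 + 7x), so (5a − 5x + 4) is a factor with cofactor 2a^2 + 17ax + a + 21x^2 + 7x.
The cofactor groups again: 2a^2 + 17ax + a + 21x^2 + 7x = 2a(a + 7x) + (3x + 1)(a + 7x); both groups contain (a + 7x), giving (2a + 3x + 1)(a + 7x).

(2a + 3x + 1)(5a − 5x + 4)(a + 7x)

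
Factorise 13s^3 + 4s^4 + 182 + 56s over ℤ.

(4s + 13)(s^3 + 14)

Group as (4s^4 + 56s) + (13s^3 + 182) = 4s(s^3 + 14) + 13(s^3 + 14).
Both groups share the factor (s^3 + 14).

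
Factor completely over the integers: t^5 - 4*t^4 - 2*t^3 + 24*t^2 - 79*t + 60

(t + 3)*(t - 1)*(t - 4)*(t^2 - 2*t + 5)

By the rational root theorem, t = 4 is a root, so (t - 4) is a factor; dividing leaves t^4 - 2*t^2 + 16*t - 15.
Continuing, t = 1 is a root, so (t - 1) is a factor; dividing leaves t^3 + t^2 - t + 15.
Next, t = -3 is a root, so (t + 3) divides it; the quotient is t^2 - 2*t + 5.
The quadratic t^2 - 2*t + 5 has discriminant -16 < 0 and is irreducible over ℤ.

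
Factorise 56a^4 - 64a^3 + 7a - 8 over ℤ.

Group as (56a^4 + 7a) + (-64a^3 - 8) = 7a(8a^3 + 1) - 8(8a^3 + 1).
Both groups share the factor (8a^3 + 1).

(2a + 1)(7a - 8)(4a^2 - 2a + 1)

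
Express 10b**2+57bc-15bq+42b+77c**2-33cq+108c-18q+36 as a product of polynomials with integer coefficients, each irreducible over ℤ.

(2b+7c-3q+6)(5b+11c+6)

Group: 5b(2b+7c-3q+6) + (11c+6)(2b+7c-3q+6); both groups contain (2b+7c-3q+6).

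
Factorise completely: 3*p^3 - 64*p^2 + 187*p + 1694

(3*p + 11)*(p - 11)*(p - 14)

By the rational root theorem, p = 11 is a root, so (p - 11) divides it; the quotient is 3*p^2 - 31*p - 154.
The remaining quadratic factors as (3*p + 11)(p - 14).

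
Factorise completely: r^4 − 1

Difference of squares twice: with A = r and B = 1, A⁴ − B⁴ = (A² − B²)(A² + B²), and A² − B² factors again.

(r + 1)*(r − 1)*(r^2 + 1)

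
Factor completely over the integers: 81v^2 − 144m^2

Factor out 9, leaving 9v^2 − 16m^2, which is a difference of two squares.

9(3v − 4m)(3v + 4m)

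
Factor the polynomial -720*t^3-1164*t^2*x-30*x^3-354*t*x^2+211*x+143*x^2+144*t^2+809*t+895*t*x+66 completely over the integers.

-(12*t+15*x+11)*(12*t+2*x+1)*(5*t+x-6)

Group: 12*t*(-60*t^2-87*t*x+17*t-15*x^2+79*x+66) + (2*x+1)*(-60*t^2-87*t*x+17*t-15*x^2+79*x+66); both groups contain (-60*t^2-87*t*x+17*t-15*x^2+79*x+66), so (12*t+2*x+1) is a factor with cofactor -60*t^2-87*t*x+17*t-15*x^2+79*x+66.
The cofactor groups again: -60*t^2-87*t*x+17*t-15*x^2+79*x+66 = -12*t*(5*t+x-6) + (-15*x-11)*(5*t+x-6); both groups contain (5*t+x-6), giving -(12*t+15*x+11)*(5*t+x-6).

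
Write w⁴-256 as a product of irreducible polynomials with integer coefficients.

(w+4)(w-4)(w²+16)

(w)⁴ − (4)⁴ = ((w)² − (4)²)((w)² + (4)²); the first factor splits again, the second (w²+16) is irreducible.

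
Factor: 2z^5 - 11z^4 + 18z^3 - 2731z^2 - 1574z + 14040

(2z + 5)(z - 13)(z - 2)(z^2 + 7z + 108)

Trying the rational-root candidates, z = 13 is a root, so (z - 13) divides it; the quotient is 2z^4 + 15z^3 + 213z^2 + 38z - 1080.
Then z = 2 is a root, so (z - 2) divides it; the quotient is 2z^3 + 19z^2 + 251z + 540.
Then z = -5/2 is a root, giving the factor (2z + 5) and quotient z^2 + 7z + 108.
The quadratic z^2 + 7z + 108 has discriminant -383 < 0 and is irreducible over ℤ.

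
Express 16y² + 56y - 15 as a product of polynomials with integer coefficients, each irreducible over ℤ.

Need a pair with product 16·(-15) = -240 and sum 56: that's 60 and -4.
Split the middle term: 16y² + 60y - 4y - 15 = 4y(4y + 15) - (4y + 15).

(4y + 15)(4y - 1)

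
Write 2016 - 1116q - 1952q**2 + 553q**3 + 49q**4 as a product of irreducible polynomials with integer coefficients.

Testing divisors of the constant over divisors of the leading coefficient, q = 3 is a root, so (q - 3) divides it; the quotient is 49q**3 + 700q**2 + 148q - 672.
Continuing, q = 6/7 is a root, so (7q - 6) is a factor; dividing leaves 7q**2 + 106q + 112.
The remaining quadratic factors as (7q + 8)(q + 14).

(7q + 8)(7q - 6)(q + 14)(q - 3)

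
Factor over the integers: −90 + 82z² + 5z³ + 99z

(5z − 3)(z + 15)(z + 2)

Among the possible rational roots, z = −2 is a root, so (z + 2) divides it; the quotient is 5z² + 72z − 45.
The remaining quadratic factors as (z + 15)(5z − 3).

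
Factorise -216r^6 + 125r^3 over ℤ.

Factor out r^3 first: what remains is -216r^3 + 125.
Recognize a difference of cubes with the parts 5 and 6r.

-r^3(6r - 5)(36r^2 + 30r + 25)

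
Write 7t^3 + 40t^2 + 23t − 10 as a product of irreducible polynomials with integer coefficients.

Among the possible rational roots, t = −5 is a root, giving the factor (t + 5) and quotient 7t^2 + 5t − 2.
The remaining quadratic factors as (7t − 2)(t + 1).

(7t − 2)(t + 1)(t + 5)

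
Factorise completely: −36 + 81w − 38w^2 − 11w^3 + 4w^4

By the rational root theorem, w = 1 is a root, giving the factor (w − 1) and quotient 4w^3 − 7w^2 − 45w + 36.
Then w = 4 is a root, giving the factor (w − 4) and quotient 4w^2 + 9w − 9.
The remaining quadratic factors as (w + 3)(4w − 3).

(4w − 3)(w + 3)(w − 1)(w − 4)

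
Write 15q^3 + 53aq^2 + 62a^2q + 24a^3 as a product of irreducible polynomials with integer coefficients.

(4a + 3q)(6a + 5q)(a + q)

Group: 6a(4a^2 + 7aq + 3q^2) + 5q(4a^2 + 7aq + 3q^2); both groups contain (4a^2 + 7aq + 3q^2), so (6a + 5q) is a factor with cofactor 4a^2 + 7aq + 3q^2.
The cofactor groups again: 4a^2 + 7aq + 3q^2 = 4a(a + q) + 3q(a + q); both groups contain (a + q), giving (4a + 3q)(a + q).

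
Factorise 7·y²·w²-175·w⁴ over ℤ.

Factor out 7·w², leaving y²-25·w², which is a difference of two squares.

7·w²·(y-5·w)·(y+5·w)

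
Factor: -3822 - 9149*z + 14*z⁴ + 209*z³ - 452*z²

By the rational root theorem, z = 13/2 is a root, so (2*z - 13) is a factor; dividing leaves 7*z³ + 150*z² + 749*z + 294.
Continuing, z = -3/7 is a root, so (7*z + 3) divides it; the quotient is z² + 21*z + 98.
The remaining quadratic factors as (z + 7)(z + 14).

(2*z - 13)*(7*z + 3)*(z + 14)*(z + 7)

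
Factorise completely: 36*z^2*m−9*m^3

9*m*(2*z−m)*(2*z+m)

Pull out the common factor 9*m; 4*z^2−m^2 is a difference of squares.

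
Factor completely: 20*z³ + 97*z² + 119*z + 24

Among the possible rational roots, z = -3 is a root, so (z + 3) is a factor; dividing leaves 20*z² + 37*z + 8.
The remaining quadratic factors as (5*z + 8)(4*z + 1).

(4*z + 1)*(5*z + 8)*(z + 3)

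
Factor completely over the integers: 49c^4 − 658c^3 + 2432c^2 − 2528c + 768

Trying the rational-root candidates, c = 8 is a root, so (c − 8) is a factor; dividing leaves 49c^3 − 266c^2 + 304c − 96.
Next, c = 4 is a root, giving the factor (c − 4) and quotient 49c^2 − 70c + 24.
The remaining quadratic factors as (7c − 6)(7c − 4).

(7c − 4)(7c − 6)(c − 4)(c − 8)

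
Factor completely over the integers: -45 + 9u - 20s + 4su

Group as (4su - 20s) + (9u - 45) = 4s(u - 5) + 9(u - 5).
Both groups share the factor (u - 5).

(4s + 9)(u - 5)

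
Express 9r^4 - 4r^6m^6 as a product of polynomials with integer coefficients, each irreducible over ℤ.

Factor out r^4 first: what remains is -4r^2m^6 + 9.
Recognize a difference of squares with the parts 3 and 2rm^3.

-r^4(2rm^3 + 3)(2rm^3 - 3)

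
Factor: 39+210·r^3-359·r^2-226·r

(5·r+3)·(6·r-13)·(7·r-1)

Among the possible rational roots, r = -3/5 is a root, giving the factor (5·r+3) and quotient 42·r^2-97·r+13.
The remaining quadratic factors as (6·r-13)(7·r-1).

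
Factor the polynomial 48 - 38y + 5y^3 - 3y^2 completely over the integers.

(5y - 8)(y + 3)(y - 2)

Testing divisors of the constant over divisors of the leading coefficient, y = 8/5 is a root, so (5y - 8) is a factor; dividing leaves y^2 + y - 6.
The remaining quadratic factors as (y + 3)(y - 2).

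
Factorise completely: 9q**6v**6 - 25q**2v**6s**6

Every term has a factor of q**2v**6; factoring it out leaves 9q**4 - 25s**6.
Recognize a difference of squares with the parts 3q**2 and 5s**3.

q**2v**6(3q**2 + 5s**3)(3q**2 - 5s**3)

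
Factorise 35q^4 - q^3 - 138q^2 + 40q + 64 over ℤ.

(5q - 8)(7q + 4)(q + 2)(q - 1)

Among the possible rational roots, q = -4/7 is a root, giving the factor (7q + 4) and quotient 5q^3 - 3q^2 - 18q + 16.
Next, q = -2 is a root, giving the factor (q + 2) and quotient 5q^2 - 13q + 8.
The remaining quadratic factors as (5q - 8)(q - 1).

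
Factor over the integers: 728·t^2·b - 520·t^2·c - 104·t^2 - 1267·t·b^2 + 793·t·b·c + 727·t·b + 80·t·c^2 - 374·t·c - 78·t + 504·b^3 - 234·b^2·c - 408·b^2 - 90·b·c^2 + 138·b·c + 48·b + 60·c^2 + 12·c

Group: 7·b·(104·t^2 - 181·t·b - 16·t·c + 78·t + 72·b^2 + 18·b·c - 48·b - 12·c) + (-5·c - 1)·(104·t^2 - 181·t·b - 16·t·c + 78·t + 72·b^2 + 18·b·c - 48·b - 12·c); both groups contain (104·t^2 - 181·t·b - 16·t·c + 78·t + 72·b^2 + 18·b·c - 48·b - 12·c), so (7·b - 5·c - 1) is a factor with cofactor 104·t^2 - 181·t·b - 16·t·c + 78·t + 72·b^2 + 18·b·c - 48·b - 12·c.
The cofactor groups again: 104·t^2 - 181·t·b - 16·t·c + 78·t + 72·b^2 + 18·b·c - 48·b - 12·c = 8·t·(13·t - 8·b - 2·c) + (-9·b + 6)·(13·t - 8·b - 2·c); both groups contain (13·t - 8·b - 2·c), giving (8·t - 9·b + 6)·(13·t - 8·b - 2·c).

(13·t - 8·b - 2·c)·(8·t - 9·b + 6)·(7·b - 5·c - 1)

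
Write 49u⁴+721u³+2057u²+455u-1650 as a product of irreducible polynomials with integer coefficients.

(7u+10)(7u-5)(u+11)(u+3)

Testing divisors of the constant over divisors of the leading coefficient, u = -10/7 is a root, so (7u+10) divides it; the quotient is 7u³+93u²+161u-165.
Then u = 5/7 is a root, so (7u-5) is a factor; dividing leaves u²+14u+33.
The remaining quadratic factors as (u+3)(u+11).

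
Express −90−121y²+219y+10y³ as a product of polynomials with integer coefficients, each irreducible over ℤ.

Trying the rational-root candidates, y = 10 is a root, giving the factor (y−10) and quotient 10y²−21y+9.
The remaining quadratic factors as (5y−3)(2y−3).

(2y−3)(5y−3)(y−10)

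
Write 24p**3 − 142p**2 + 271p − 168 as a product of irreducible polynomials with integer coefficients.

Trying the rational-root candidates, p = 3/2 is a root, so (2p − 3) is a factor; dividing leaves 12p**2 − 53p + 56.
The remaining quadratic factors as (4p − 7)(3p − 8).

(2p − 3)(3p − 8)(4p − 7)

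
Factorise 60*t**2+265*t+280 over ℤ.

5*(3*t+8)*(4*t+7)

Pull out the common factor 5, then factor the remaining trinomial.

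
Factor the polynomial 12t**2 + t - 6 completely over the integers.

(3t - 2)(4t + 3)

Need a pair with product 12·(-6) = -72 and sum 1: that's -8 and 9.
Split the middle term: 12t**2 - 8t + 9t - 6 = 4t(3t - 2) + 3(3t - 2).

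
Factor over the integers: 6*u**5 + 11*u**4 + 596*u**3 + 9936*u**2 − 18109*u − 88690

Trying the rational-root candidates, u = 7/2 is a root, so (2*u − 7) divides it; the quotient is 3*u**4 + 16*u**3 + 354*u**2 + 6207*u + 12670.
Continuing, u = −7/3 is a root, giving the factor (3*u + 7) and quotient u**3 + 3*u**2 + 111*u + 1810.
Continuing, u = −10 is a root, giving the factor (u + 10) and quotient u**2 − 7*u + 181.
The quadratic u**2 − 7*u + 181 has discriminant −675 < 0 and is irreducible over ℤ.

(2*u − 7)*(3*u + 7)*(u + 10)*(u**2 − 7*u + 181)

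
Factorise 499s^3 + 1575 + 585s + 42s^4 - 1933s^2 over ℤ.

(2s - 3)(3s - 7)(7s + 5)(s + 15)

Among the possible rational roots, s = -5/7 is a root, so (7s + 5) divides it; the quotient is 6s^3 + 67s^2 - 324s + 315.
Next, s = 3/2 is a root, so (2s - 3) is a factor; dividing leaves 3s^2 + 38s - 105.
The remaining quadratic factors as (3s - 7)(s + 15).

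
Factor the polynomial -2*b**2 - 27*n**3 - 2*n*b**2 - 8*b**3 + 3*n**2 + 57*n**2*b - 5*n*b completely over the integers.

-(n - 2*b)*(9*n - 4*b - 1)*(3*n + b)

Group: n*(-27*n**2 + 3*n*b + 3*n + 4*b**2 + b) - 2*b*(-27*n**2 + 3*n*b + 3*n + 4*b**2 + b); both groups contain (-27*n**2 + 3*n*b + 3*n + 4*b**2 + b), so (n - 2*b) is a factor with cofactor -27*n**2 + 3*n*b + 3*n + 4*b**2 + b.
The cofactor groups again: -27*n**2 + 3*n*b + 3*n + 4*b**2 + b = -9*n*(3*n + b) + (4*b + 1)*(3*n + b); both groups contain (3*n + b), giving -(9*n - 4*b - 1)*(3*n + b).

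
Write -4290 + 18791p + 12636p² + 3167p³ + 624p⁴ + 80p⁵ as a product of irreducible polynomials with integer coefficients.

(4p + 13)(4p + 15)(5p - 1)(p² + p + 22)

By the rational root theorem, p = 1/5 is a root, so (5p - 1) divides it; the quotient is 16p⁴ + 128p³ + 659p² + 2659p + 4290.
Then p = -15/4 is a root, giving the factor (4p + 15) and quotient 4p³ + 17p² + 101p + 286.
Then p = -13/4 is a root, so (4p + 13) is a factor; dividing leaves p² + p + 22.
The quadratic p² + p + 22 has discriminant -87 < 0 and is irreducible over ℤ.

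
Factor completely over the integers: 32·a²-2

Pull out the common factor 2; 16·a²-1 is a difference of squares.

2·(4·a+1)·(4·a-1)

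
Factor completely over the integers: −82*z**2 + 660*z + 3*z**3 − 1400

(3*z − 10)*(z − 10)*(z − 14)

By the rational root theorem, z = 10/3 is a root, giving the factor (3*z − 10) and quotient z**2 − 24*z + 140.
The remaining quadratic factors as (z − 14)(z − 10).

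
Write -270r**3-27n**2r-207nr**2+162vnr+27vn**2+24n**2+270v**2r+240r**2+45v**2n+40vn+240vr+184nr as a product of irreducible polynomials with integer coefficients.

(9v-9r+8)(5v+3n+5r)(n+6r)

Group: 9v(5vn+30vr+3n**2+23nr+30r**2) + (-9r+8)(5vn+30vr+3n**2+23nr+30r**2); both groups contain (5vn+30vr+3n**2+23nr+30r**2), so (9v-9r+8) is a factor with cofactor 5vn+30vr+3n**2+23nr+30r**2.
The cofactor groups again: 5vn+30vr+3n**2+23nr+30r**2 = n(5v+3n+5r) + 6r(5v+3n+5r); both groups contain (5v+3n+5r), giving (n+6r)(5v+3n+5r).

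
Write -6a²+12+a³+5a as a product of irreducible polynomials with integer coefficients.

Testing divisors of the constant over divisors of the leading coefficient, a = 4 is a root, so (a-4) is a factor; dividing leaves a²-2a-3.
The remaining quadratic factors as (a+1)(a-3).

(a+1)(a-3)(a-4)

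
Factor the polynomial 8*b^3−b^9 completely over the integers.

−b^3*(b^2−2)*(b^4+2*b^2+4)

Every term has a factor of b^3; factoring it out leaves −b^6+8.
Recognize a difference of cubes with the parts 2 and b^2.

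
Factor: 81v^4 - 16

Write as (9v^2)² − (4)², then factor 9v^2 - 4 once more.

(3v + 2)(3v - 2)(9v^2 + 4)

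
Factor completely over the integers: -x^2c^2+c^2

Pull out the common factor c^2, leaving -x^2+1.
Recognize a difference of squares with the parts 1 and x.

-c^2(x+1)(x-1)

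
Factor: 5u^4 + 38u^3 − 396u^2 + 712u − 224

(5u − 2)(u + 14)(u − 2)(u − 4)

By the rational root theorem, u = 2/5 is a root, so (5u − 2) is a factor; dividing leaves u^3 + 8u^2 − 76u + 112.
Continuing, u = −14 is a root, so (u + 14) is a factor; dividing leaves u^2 − 6u + 8.
The remaining quadratic factors as (u − 4)(u − 2).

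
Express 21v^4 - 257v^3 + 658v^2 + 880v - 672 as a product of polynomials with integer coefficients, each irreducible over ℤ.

(3v + 4)(7v - 4)(v - 6)(v - 7)

Testing divisors of the constant over divisors of the leading coefficient, v = 4/7 is a root, giving the factor (7v - 4) and quotient 3v^3 - 35v^2 + 74v + 168.
Next, v = 6 is a root, so (v - 6) divides it; the quotient is 3v^2 - 17v - 28.
The remaining quadratic factors as (v - 7)(3v + 4).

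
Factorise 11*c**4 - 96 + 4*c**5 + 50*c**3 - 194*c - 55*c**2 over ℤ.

(4*c + 3)*(c + 1)*(c - 2)*(c**2 + 3*c + 16)

By the rational root theorem, c = 2 is a root, giving the factor (c - 2) and quotient 4*c**4 + 19*c**3 + 88*c**2 + 121*c + 48.
Then c = -3/4 is a root, so (4*c + 3) is a factor; dividing leaves c**3 + 4*c**2 + 19*c + 16.
Continuing, c = -1 is a root, giving the factor (c + 1) and quotient c**2 + 3*c + 16.
The quadratic c**2 + 3*c + 16 has discriminant -55 < 0 and is irreducible over ℤ.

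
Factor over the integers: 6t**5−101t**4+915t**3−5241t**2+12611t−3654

(2t−9)(3t−1)(t−7)(t**2−5t+58)

Among the possible rational roots, t = 9/2 is a root, so (2t−9) is a factor; dividing leaves 3t**4−37t**3+291t**2−1311t+406.
Continuing, t = 7 is a root, giving the factor (t−7) and quotient 3t**3−16t**2+179t−58.
Continuing, t = 1/3 is a root, so (3t−1) divides it; the quotient is t**2−5t+58.
The quadratic t**2−5t+58 has discriminant −207 < 0 and is irreducible over ℤ.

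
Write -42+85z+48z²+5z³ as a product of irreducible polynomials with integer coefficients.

By the rational root theorem, z = -7 is a root, giving the factor (z+7) and quotient 5z²+13z-6.
The remaining quadratic factors as (z+3)(5z-2).

(5z-2)(z+3)(z+7)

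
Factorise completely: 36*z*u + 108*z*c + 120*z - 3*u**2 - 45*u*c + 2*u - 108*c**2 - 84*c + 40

(12*z - u - 12*c + 4)*(3*u + 9*c + 10)

Group: 3*u*(12*z - u - 12*c + 4) + (9*c + 10)*(12*z - u - 12*c + 4); both groups contain (12*z - u - 12*c + 4).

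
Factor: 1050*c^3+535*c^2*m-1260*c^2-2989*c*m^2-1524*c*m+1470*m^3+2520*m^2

(10*c-7*m-12)*(15*c-14*m)*(7*c+15*m)

Group: 7*c*(150*c^2-245*c*m-180*c+98*m^2+168*m) + 15*m*(150*c^2-245*c*m-180*c+98*m^2+168*m); both groups contain (150*c^2-245*c*m-180*c+98*m^2+168*m), so (7*c+15*m) is a factor with cofactor 150*c^2-245*c*m-180*c+98*m^2+168*m.
The cofactor groups again: 150*c^2-245*c*m-180*c+98*m^2+168*m = 10*c*(15*c-14*m) + (-7*m-12)*(15*c-14*m); both groups contain (15*c-14*m), giving (10*c-7*m-12)*(15*c-14*m).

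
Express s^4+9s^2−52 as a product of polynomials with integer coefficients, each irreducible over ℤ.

Substitute u = s^2 to get a quadratic in u, then factor.
s^2+13 is irreducible over ℤ (always positive, so no real roots).
s^2−4 is a difference of squares.

(s+2)(s−2)(s^2+13)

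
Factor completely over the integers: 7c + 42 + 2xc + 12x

Group as (2xc + 12x) + (7c + 42) = 2x(c + 6) + 7(c + 6).
Both groups share the factor (c + 6).

(2x + 7)(c + 6)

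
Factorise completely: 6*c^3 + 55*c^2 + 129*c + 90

(2*c + 3)*(3*c + 5)*(c + 6)

Trying the rational-root candidates, c = -5/3 is a root, so (3*c + 5) divides it; the quotient is 2*c^2 + 15*c + 18.
The remaining quadratic factors as (2*c + 3)(c + 6).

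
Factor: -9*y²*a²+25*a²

-a²*(3*y+5)*(3*y-5)

Factor out a² first: what remains is -9*y²+25.
Recognize a difference of squares with the parts 5 and 3*y.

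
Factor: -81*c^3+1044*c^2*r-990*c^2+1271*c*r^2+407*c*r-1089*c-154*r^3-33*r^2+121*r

Group: 9*c*(-9*c^2+115*c*r-110*c+154*r^2+33*r-121) - r*(-9*c^2+115*c*r-110*c+154*r^2+33*r-121); both groups contain (-9*c^2+115*c*r-110*c+154*r^2+33*r-121), so (9*c-r) is a factor with cofactor -9*c^2+115*c*r-110*c+154*r^2+33*r-121.
The cofactor groups again: -9*c^2+115*c*r-110*c+154*r^2+33*r-121 = -9*c*(c-14*r+11) + (-11*r-11)*(c-14*r+11); both groups contain (c-14*r+11), giving -(9*c+11*r+11)*(c-14*r+11).

-(9*c+11*r+11)*(9*c-r)*(c-14*r+11)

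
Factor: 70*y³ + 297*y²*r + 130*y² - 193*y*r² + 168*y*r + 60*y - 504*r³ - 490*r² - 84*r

Group: 5*y*(14*y² + 79*y*r + 26*y + 72*r² + 70*r + 12) - 7*r*(14*y² + 79*y*r + 26*y + 72*r² + 70*r + 12); both groups contain (14*y² + 79*y*r + 26*y + 72*r² + 70*r + 12), so (5*y - 7*r) is a factor with cofactor 14*y² + 79*y*r + 26*y + 72*r² + 70*r + 12.
The cofactor groups again: 14*y² + 79*y*r + 26*y + 72*r² + 70*r + 12 = 7*y*(2*y + 9*r + 2) + (8*r + 6)*(2*y + 9*r + 2); both groups contain (2*y + 9*r + 2), giving (7*y + 8*r + 6)*(2*y + 9*r + 2).

(5*y - 7*r)*(7*y + 8*r + 6)*(2*y + 9*r + 2)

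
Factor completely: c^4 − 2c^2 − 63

(c + 3)(c − 3)(c^2 + 7)

Substitute u = c^2 to get a quadratic in u, then factor.
c^2 − 9 is a difference of squares.
c^2 + 7 is irreducible over ℤ (always positive, so no real roots).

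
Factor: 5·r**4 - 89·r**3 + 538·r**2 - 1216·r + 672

By the rational root theorem, r = 7 is a root, giving the factor (r - 7) and quotient 5·r**3 - 54·r**2 + 160·r - 96.
Then r = 4 is a root, so (r - 4) divides it; the quotient is 5·r**2 - 34·r + 24.
The remaining quadratic factors as (5·r - 4)(r - 6).

(5·r - 4)·(r - 4)·(r - 6)·(r - 7)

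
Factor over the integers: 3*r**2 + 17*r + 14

(3*r + 14)*(r + 1)

Need a pair with product 3·14 = 42 and sum 17: that's 14 and 3.
Split the middle term: 3*r**2 + 14*r + 3*r + 14 = r*(3*r + 14) + (3*r + 14).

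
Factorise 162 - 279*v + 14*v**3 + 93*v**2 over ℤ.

(2*v - 3)*(7*v - 6)*(v + 9)

Among the possible rational roots, v = -9 is a root, so (v + 9) is a factor; dividing leaves 14*v**2 - 33*v + 18.
The remaining quadratic factors as (2*v - 3)(7*v - 6).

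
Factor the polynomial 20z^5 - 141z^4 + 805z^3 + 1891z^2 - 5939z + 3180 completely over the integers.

By the rational root theorem, z = -3 is a root, so (z + 3) is a factor; dividing leaves 20z^4 - 201z^3 + 1408z^2 - 2333z + 1060.
Then z = 4/5 is a root, so (5z - 4) divides it; the quotient is 4z^3 - 37z^2 + 252z - 265.
Continuing, z = 5/4 is a root, giving the factor (4z - 5) and quotient z^2 - 8z + 53.
The quadratic z^2 - 8z + 53 has discriminant -148 < 0 and is irreducible over ℤ.

(4z - 5)(5z - 4)(z + 3)(z^2 - 8z + 53)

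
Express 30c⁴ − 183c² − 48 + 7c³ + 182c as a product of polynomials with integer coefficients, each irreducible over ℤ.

(2c − 1)(3c − 2)(5c − 8)(c + 3)

Among the possible rational roots, c = 8/5 is a root, so (5c − 8) is a factor; dividing leaves 6c³ + 11c² − 19c + 6.
Next, c = −3 is a root, so (c + 3) divides it; the quotient is 6c² − 7c + 2.
The remaining quadratic factors as (3c − 2)(2c − 1).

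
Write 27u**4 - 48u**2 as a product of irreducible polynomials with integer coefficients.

Pull out the common factor 3u**2; 9u**2 - 16 is a difference of squares.

3u**2(3u + 4)(3u - 4)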